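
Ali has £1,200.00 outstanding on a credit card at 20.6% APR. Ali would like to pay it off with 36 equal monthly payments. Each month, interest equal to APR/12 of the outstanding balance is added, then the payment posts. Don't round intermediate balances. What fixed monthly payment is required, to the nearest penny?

£44.96

Monthly rate r = 20.6%/12 = 1.71667% = 0.0171667.
Level-payment amortization: P = B₀·r / (1 − (1+r)^(−n)) = 1200.00·0.0171667 / (1 − 1.01717^(−36)).
Denominator 1 − (1+r)^(−36) = 0.458144239.
P = 20.6 / 0.458144239 ≈ 44.96.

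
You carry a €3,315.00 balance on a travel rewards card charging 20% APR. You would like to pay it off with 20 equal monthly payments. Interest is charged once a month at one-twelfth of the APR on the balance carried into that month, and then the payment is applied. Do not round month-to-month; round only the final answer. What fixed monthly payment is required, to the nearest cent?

€196.27

Monthly rate r = 20%/12 = 1.66667% = 0.0166667.
Level-payment amortization: P = B₀·r / (1 − (1+r)^(−n)) = 3315.00·0.0166667 / (1 − 1.01667^(−20)).
Denominator 1 − (1+r)^(−20) = 0.281497461.
P = 55.25 / 0.281497461 ≈ 196.27.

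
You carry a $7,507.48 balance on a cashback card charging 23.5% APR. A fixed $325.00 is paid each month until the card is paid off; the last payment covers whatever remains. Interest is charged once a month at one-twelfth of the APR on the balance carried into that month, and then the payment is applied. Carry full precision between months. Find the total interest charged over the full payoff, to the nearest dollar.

Monthly rate r = 23.5%/12 = 1.95833% = 0.0195833.
Payoff takes n = ⌈−ln(1 − rB₀/P)/ln(1+r)⌉ = ⌈31.049⌉ = 32 payments; the last is $16.01.
Total paid = 31·$325.00 + $16.01 = $10,091.01.
Total interest = total paid − principal = $10,091.01 − $7,507.48 = $2,583.53.

$2,584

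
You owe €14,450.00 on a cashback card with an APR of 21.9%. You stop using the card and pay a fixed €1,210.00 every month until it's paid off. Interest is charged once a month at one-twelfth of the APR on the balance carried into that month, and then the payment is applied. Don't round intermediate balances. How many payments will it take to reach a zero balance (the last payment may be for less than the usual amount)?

Monthly rate r = 21.9%/12 = 1.825% = 0.01825.
Recurrence: B ← B·(1+r) − €1,210.00.
Month 1: interest €263.71; balance after payment €13,503.71.
Month 2: interest €246.44; balance after payment €12,540.16.
Closed form: n = −ln(1 − rB₀/P)/ln(1+r) = −ln(0.78206)/ln(1.01825) ≈ 13.593, so the balance reaches zero during payment 14.

14 payments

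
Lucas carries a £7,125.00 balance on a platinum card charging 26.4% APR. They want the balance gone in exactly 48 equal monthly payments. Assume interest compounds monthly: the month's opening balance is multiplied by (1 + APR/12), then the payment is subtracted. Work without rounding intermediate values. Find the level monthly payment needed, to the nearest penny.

Monthly rate r = 26.4%/12 = 2.2% = 0.022.
Level-payment amortization: P = B₀·r / (1 − (1+r)^(−n)) = 7125.00·0.022 / (1 − 1.022^(−48)).
Denominator 1 − (1+r)^(−48) = 0.648150449.
P = 156.75 / 0.648150449 ≈ 241.84.

£241.84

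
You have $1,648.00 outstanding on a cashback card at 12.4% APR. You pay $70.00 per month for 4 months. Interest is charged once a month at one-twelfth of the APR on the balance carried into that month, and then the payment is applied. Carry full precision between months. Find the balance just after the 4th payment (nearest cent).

Monthly rate r = 12.4%/12 = 1.03333% = 0.0103333.
Each month: B ← B·(1+r) − $70.00.
Month 1: interest $17.03; balance after payment $1,595.03.
Month 2: interest $16.48; balance after payment $1,541.51.
Month 3: interest $15.93; balance after payment $1,487.44.
Month 4: interest $15.37; balance after payment $1,432.81.

$1,432.81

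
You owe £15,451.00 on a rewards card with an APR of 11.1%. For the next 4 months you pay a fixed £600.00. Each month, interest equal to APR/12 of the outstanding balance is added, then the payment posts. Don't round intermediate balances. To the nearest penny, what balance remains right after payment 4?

Monthly rate r = 11.1%/12 = 0.925% = 0.00925.
Each month: B ← B·(1+r) − £600.00.
Month 1: interest £142.92; balance after payment £14,993.92.
Month 2: interest £138.69; balance after payment £14,532.62.
Month 3: interest £134.43; balance after payment £14,067.04.
Month 4: interest £130.12; balance after payment £13,597.16.

£13,597.16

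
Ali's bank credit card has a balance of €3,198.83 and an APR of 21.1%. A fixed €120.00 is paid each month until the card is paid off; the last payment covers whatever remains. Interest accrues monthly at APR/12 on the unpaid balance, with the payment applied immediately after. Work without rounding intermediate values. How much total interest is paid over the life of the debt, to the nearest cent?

Monthly rate r = 21.1%/12 = 1.75833% = 0.0175833.
Payoff takes n = ⌈−ln(1 − rB₀/P)/ln(1+r)⌉ = ⌈36.285⌉ = 37 payments; the last is €34.37.
Total paid = 36·€120.00 + €34.37 = €4,354.37.
Total interest = total paid − principal = €4,354.37 − €3,198.83 = €1,155.54.

€1,155.54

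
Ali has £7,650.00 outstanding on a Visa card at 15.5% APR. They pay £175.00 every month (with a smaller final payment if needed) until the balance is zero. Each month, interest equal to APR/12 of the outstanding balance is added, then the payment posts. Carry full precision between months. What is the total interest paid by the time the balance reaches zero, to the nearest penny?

£3,689.47

Monthly rate r = 15.5%/12 = 1.29167% = 0.0129167.
Payoff takes n = ⌈−ln(1 − rB₀/P)/ln(1+r)⌉ = ⌈64.796⌉ = 65 payments; the last is £139.47.
Total paid = 64·£175.00 + £139.47 = £11,339.47.
Total interest = total paid − principal = £11,339.47 − £7,650.00 = £3,689.47.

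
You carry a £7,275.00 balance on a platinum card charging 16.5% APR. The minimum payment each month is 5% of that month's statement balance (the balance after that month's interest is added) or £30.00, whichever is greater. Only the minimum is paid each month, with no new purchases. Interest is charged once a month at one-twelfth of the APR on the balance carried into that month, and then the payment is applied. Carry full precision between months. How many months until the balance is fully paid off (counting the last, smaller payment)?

Monthly rate r = 16.5%/12 = 1.375% = 0.01375.
While 5% of the post-interest balance exceeds £30.00, each month B ← (B·(1+r))·(1 − 0.05), i.e. B shrinks by the factor (1+r)·0.95 = 0.96306.
This holds for months 1–67. Entering month 68 the balance is £584.36; 5% of the post-interest balance is now below £30.00, so the flat £30.00 minimum applies from here.
From month 68 a fixed £30.00 at rate r clears £584.36 in 23 more payments. Total: 67 + 23 = 90 months.

90 months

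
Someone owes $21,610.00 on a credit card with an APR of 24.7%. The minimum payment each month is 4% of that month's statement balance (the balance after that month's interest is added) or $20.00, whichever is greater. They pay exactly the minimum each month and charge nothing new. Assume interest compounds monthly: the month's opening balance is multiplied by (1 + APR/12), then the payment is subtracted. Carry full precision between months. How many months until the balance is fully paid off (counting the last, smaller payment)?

Monthly rate r = 24.7%/12 = 2.05833% = 0.0205833.
While 4% of the post-interest balance exceeds $20.00, each month B ← (B·(1+r))·(1 − 0.04), i.e. B shrinks by the factor (1+r)·0.96 = 0.97976.
This holds for months 1–186. Entering month 187 the balance is $481.86; 4% of the post-interest balance is now below $20.00, so the flat $20.00 minimum applies from here.
From month 187 a fixed $20.00 at rate r clears $481.86 in 34 more payments. Total: 186 + 34 = 220 months.

220 months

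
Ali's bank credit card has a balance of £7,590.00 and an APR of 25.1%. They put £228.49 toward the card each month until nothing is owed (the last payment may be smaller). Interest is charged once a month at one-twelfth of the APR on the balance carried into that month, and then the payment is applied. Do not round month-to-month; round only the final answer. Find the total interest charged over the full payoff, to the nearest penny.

£5,510.32

Monthly rate r = 25.1%/12 = 2.09167% = 0.0209167.
Payoff takes n = ⌈−ln(1 − rB₀/P)/ln(1+r)⌉ = ⌈57.332⌉ = 58 payments; the last is £76.39.
Total paid = 57·£228.49 + £76.39 = £13,100.32.
Total interest = total paid − principal = £13,100.32 − £7,590.00 = £5,510.32.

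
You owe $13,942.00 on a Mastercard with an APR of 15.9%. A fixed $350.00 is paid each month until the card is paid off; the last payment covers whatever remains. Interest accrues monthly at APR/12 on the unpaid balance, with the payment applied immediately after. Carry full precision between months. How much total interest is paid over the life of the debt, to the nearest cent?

Monthly rate r = 15.9%/12 = 1.325% = 0.01325.
Payoff takes n = ⌈−ln(1 − rB₀/P)/ln(1+r)⌉ = ⌈57.005⌉ = 58 payments; the last is $1.91.
Total paid = 57·$350.00 + $1.91 = $19,951.91.
Total interest = total paid − principal = $19,951.91 − $13,942.00 = $6,009.91.

$6,009.91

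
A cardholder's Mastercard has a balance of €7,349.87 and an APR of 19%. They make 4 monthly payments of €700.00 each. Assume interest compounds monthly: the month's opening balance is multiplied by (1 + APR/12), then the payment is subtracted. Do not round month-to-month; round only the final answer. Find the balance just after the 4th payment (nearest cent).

€4,959.33

Monthly rate r = 19%/12 = 1.58333% = 0.0158333.
Each month: B ← B·(1+r) − €700.00.
Month 1: interest €116.37; balance after payment €6,766.24.
Month 2: interest €107.13; balance after payment €6,173.38.
Month 3: interest €97.75; balance after payment €5,571.12.
Month 4: interest €88.21; balance after payment €4,959.33.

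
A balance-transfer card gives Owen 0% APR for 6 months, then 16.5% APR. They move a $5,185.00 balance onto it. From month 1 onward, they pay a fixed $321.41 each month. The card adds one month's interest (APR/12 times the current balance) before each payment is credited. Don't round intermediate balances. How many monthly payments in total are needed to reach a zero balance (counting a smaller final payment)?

17 months

Promo months 1–6 at r₀ = 0%/12 = 0; months 7+ at r₁ = 16.5%/12 = 0.01375.
After month 6 (no interest yet): B = $5,185.00 − 6·$321.41 = $3,256.54.
Then at r₁ with $321.41/mo: n₂ = −ln(1 − r₁·B/P)/ln(1+r₁) ≈ 10.99 → 11 more payments.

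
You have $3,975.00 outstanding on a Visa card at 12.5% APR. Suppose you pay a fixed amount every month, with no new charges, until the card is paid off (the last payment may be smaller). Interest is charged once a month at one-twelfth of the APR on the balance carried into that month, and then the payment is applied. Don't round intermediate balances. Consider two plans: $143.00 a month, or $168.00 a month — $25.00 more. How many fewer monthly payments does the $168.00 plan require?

5 fewer payments

Monthly rate r = 12.5%/12 = 1.04167% = 0.0104167.
At $143.00/mo: n = ⌈−ln(1 − rB₀/P)/ln(1+r)⌉ = 33 payments (last $141.50); total interest = total paid − $3,975.00 = $742.50.
At $168.00/mo: 28 payments (last $51.83); total interest $612.83.
Payments saved = 33 − 28 = 5.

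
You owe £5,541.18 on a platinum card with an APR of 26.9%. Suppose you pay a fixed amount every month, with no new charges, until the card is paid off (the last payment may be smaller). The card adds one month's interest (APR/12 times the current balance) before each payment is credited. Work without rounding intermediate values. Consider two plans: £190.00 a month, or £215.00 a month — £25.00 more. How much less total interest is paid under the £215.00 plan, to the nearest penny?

Monthly rate r = 26.9%/12 = 2.24167% = 0.0224167.
At £190.00/mo: n = ⌈−ln(1 − rB₀/P)/ln(1+r)⌉ = 48 payments (last £160.38); total interest = total paid − £5,541.18 = £3,549.20.
At £215.00/mo: 39 payments (last £191.44); total interest £2,820.26.
Interest saved = £3,549.20 − £2,820.26 = £728.94.

£728.94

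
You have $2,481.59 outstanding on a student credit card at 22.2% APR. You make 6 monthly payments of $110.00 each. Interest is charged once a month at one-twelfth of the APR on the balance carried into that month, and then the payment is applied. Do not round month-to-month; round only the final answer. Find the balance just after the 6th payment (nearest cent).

$2,078.82

Monthly rate r = 22.2%/12 = 1.85% = 0.0185.
Each month: B ← B·(1+r) − $110.00.
Month 1: interest $45.91; balance after payment $2,417.50.
Month 2: interest $44.72; balance after payment $2,352.22.
Month 3: interest $43.52; balance after payment $2,285.74.
Month 4: interest $42.29; balance after payment $2,218.03.
Month 5: interest $41.03; balance after payment $2,149.06.
Month 6: interest $39.76; balance after payment $2,078.82.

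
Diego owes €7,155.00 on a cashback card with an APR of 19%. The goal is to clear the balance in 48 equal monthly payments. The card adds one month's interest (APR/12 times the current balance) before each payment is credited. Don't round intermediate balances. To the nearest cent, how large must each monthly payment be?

€213.94

Monthly rate r = 19%/12 = 1.58333% = 0.0158333.
Level-payment amortization: P = B₀·r / (1 − (1+r)^(−n)) = 7155.00·0.0158333 / (1 − 1.01583^(−48)).
Denominator 1 − (1+r)^(−48) = 0.529540827.
P = 113.288 / 0.529540827 ≈ 213.94.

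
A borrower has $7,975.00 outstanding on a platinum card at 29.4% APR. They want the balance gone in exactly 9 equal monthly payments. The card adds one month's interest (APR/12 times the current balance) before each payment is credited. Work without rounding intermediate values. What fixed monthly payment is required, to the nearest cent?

Monthly rate r = 29.4%/12 = 2.45% = 0.0245.
Level-payment amortization: P = B₀·r / (1 − (1+r)^(−n)) = 7975.00·0.0245 / (1 − 1.0245^(−9)).
Denominator 1 − (1+r)^(−9) = 0.195747656.
P = 195.387 / 0.195747656 ≈ 998.16.

$998.16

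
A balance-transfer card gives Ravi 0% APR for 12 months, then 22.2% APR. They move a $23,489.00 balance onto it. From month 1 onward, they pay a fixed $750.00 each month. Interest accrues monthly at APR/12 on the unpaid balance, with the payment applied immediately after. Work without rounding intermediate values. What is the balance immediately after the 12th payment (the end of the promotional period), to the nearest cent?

$14,489.00

Promo months 1–12 at r₀ = 0%/12 = 0; months 13+ at r₁ = 22.2%/12 = 0.0185.
After month 12 (no interest yet): B = $23,489.00 − 12·$750.00 = $14,489.00.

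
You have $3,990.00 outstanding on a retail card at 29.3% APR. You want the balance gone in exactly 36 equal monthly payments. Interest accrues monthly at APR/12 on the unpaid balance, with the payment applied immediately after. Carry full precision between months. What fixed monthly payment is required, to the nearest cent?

Monthly rate r = 29.3%/12 = 2.44167% = 0.0244167.
Level-payment amortization: P = B₀·r / (1 − (1+r)^(−n)) = 3990.00·0.0244167 / (1 − 1.02442^(−36)).
Denominator 1 − (1+r)^(−36) = 0.580394551.
P = 97.4225 / 0.580394551 ≈ 167.86.

$167.86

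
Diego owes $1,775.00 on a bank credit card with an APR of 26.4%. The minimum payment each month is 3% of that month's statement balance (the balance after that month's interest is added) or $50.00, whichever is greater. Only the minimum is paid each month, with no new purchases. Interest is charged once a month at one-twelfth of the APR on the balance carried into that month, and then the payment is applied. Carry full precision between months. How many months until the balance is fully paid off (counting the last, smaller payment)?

68 months

Monthly rate r = 26.4%/12 = 2.2% = 0.022.
While 3% of the post-interest balance exceeds $50.00, each month B ← (B·(1+r))·(1 − 0.03), i.e. B shrinks by the factor (1+r)·0.97 = 0.99134.
This holds for months 1–10. Entering month 11 the balance is $1,627.14; 3% of the post-interest balance is now below $50.00, so the flat $50.00 minimum applies from here.
From month 11 a fixed $50.00 at rate r clears $1,627.14 in 58 more payments. Total: 10 + 58 = 68 months.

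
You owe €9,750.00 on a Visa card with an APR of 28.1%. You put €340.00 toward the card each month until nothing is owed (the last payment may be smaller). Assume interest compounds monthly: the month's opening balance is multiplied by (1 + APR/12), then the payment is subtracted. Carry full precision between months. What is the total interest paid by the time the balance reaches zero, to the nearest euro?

Monthly rate r = 28.1%/12 = 2.34167% = 0.0234167.
Payoff takes n = ⌈−ln(1 − rB₀/P)/ln(1+r)⌉ = ⌈48.095⌉ = 49 payments; the last is €32.64.
Total paid = 48·€340.00 + €32.64 = €16,352.64.
Total interest = total paid − principal = €16,352.64 − €9,750.00 = €6,602.64.

€6,603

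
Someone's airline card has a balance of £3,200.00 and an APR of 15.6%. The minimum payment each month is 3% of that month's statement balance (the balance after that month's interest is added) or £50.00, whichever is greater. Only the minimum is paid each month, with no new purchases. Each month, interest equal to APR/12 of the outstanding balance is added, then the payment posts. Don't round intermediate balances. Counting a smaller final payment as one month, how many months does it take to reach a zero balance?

Monthly rate r = 15.6%/12 = 1.3% = 0.013.
While 3% of the post-interest balance exceeds £50.00, each month B ← (B·(1+r))·(1 − 0.03), i.e. B shrinks by the factor (1+r)·0.97 = 0.98261.
This holds for months 1–38. Entering month 39 the balance is £1,642.99; 3% of the post-interest balance is now below £50.00, so the flat £50.00 minimum applies from here.
From month 39 a fixed £50.00 at rate r clears £1,642.99 in 44 more payments. Total: 38 + 44 = 82 months.

82 months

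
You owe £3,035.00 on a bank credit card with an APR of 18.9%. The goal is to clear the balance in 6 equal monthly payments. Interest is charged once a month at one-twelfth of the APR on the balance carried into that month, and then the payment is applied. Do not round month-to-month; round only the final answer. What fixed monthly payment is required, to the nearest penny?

£534.08

Monthly rate r = 18.9%/12 = 1.575% = 0.01575.
Level-payment amortization: P = B₀·r / (1 − (1+r)^(−n)) = 3035.00·0.01575 / (1 − 1.01575^(−6)).
Denominator 1 − (1+r)^(−6) = 0.0895019626.
P = 47.8013 / 0.0895019626 ≈ 534.08.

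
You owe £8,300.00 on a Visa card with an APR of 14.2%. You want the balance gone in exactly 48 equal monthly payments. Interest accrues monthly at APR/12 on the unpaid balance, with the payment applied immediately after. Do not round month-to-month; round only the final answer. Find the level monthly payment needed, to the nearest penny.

£227.64

Monthly rate r = 14.2%/12 = 1.18333% = 0.0118333.
Level-payment amortization: P = B₀·r / (1 − (1+r)^(−n)) = 8300.00·0.0118333 / (1 − 1.01183^(−48)).
Denominator 1 − (1+r)^(−48) = 0.431449769.
P = 98.2167 / 0.431449769 ≈ 227.64.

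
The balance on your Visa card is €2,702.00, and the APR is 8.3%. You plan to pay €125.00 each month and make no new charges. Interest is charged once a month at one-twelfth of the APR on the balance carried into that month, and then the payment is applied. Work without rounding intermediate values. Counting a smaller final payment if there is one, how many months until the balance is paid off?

24 payments

Monthly rate r = 8.3%/12 = 0.691667% = 0.00691667.
Recurrence: B ← B·(1+r) − €125.00.
Month 1: interest €18.69; balance after payment €2,595.69.
Month 2: interest €17.95; balance after payment €2,488.64.
Closed form: n = −ln(1 − rB₀/P)/ln(1+r) = −ln(0.85049)/ln(1.00692) ≈ 23.494, so the balance reaches zero during payment 24.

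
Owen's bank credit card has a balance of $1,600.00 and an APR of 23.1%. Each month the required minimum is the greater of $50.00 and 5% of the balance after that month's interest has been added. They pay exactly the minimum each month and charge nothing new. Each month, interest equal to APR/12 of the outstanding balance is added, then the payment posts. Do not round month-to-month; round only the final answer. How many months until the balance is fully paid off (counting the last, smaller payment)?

Monthly rate r = 23.1%/12 = 1.925% = 0.01925.
While 5% of the post-interest balance exceeds $50.00, each month B ← (B·(1+r))·(1 − 0.05), i.e. B shrinks by the factor (1+r)·0.95 = 0.96829.
This holds for months 1–16. Entering month 17 the balance is $955.41; 5% of the post-interest balance is now below $50.00, so the flat $50.00 minimum applies from here.
From month 17 a fixed $50.00 at rate r clears $955.41 in 25 more payments. Total: 16 + 25 = 41 months.

41 months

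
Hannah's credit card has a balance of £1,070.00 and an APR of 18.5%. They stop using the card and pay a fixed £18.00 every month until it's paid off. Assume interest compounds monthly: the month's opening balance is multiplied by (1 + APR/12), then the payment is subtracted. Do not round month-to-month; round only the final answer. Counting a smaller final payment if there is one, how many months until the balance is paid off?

163 months

Monthly rate r = 18.5%/12 = 1.54167% = 0.0154167.
Recurrence: B ← B·(1+r) − £18.00.
Month 1: interest £16.50; balance after payment £1,068.50.
Month 2: interest £16.47; balance after payment £1,066.97.
Closed form: n = −ln(1 − rB₀/P)/ln(1+r) = −ln(0.083565)/ln(1.01542) ≈ 162.241, so the balance reaches zero during payment 163.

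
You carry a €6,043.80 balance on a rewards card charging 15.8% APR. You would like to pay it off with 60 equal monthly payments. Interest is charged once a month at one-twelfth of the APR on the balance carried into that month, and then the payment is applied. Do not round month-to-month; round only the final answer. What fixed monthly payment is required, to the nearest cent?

€146.33

Monthly rate r = 15.8%/12 = 1.31667% = 0.0131667.
Level-payment amortization: P = B₀·r / (1 − (1+r)^(−n)) = 6043.80·0.0131667 / (1 − 1.01317^(−60)).
Denominator 1 − (1+r)^(−60) = 0.543809308.
P = 79.5767 / 0.543809308 ≈ 146.33.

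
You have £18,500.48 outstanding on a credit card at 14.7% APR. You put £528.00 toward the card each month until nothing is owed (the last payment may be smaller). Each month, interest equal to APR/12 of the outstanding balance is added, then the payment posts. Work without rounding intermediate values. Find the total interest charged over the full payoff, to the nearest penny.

Monthly rate r = 14.7%/12 = 1.225% = 0.01225.
Payoff takes n = ⌈−ln(1 − rB₀/P)/ln(1+r)⌉ = ⌈46.056⌉ = 47 payments; the last is £29.83.
Total paid = 46·£528.00 + £29.83 = £24,317.83.
Total interest = total paid − principal = £24,317.83 − £18,500.48 = £5,817.35.

£5,817.35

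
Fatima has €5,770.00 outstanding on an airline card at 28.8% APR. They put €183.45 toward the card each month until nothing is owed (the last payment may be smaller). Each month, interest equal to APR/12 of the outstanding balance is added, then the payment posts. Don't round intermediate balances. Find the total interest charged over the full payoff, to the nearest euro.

Monthly rate r = 28.8%/12 = 2.4% = 0.024.
Payoff takes n = ⌈−ln(1 − rB₀/P)/ln(1+r)⌉ = ⌈59.281⌉ = 60 payments; the last is €52.05.
Total paid = 59·€183.45 + €52.05 = €10,875.60.
Total interest = total paid − principal = €10,875.60 − €5,770.00 = €5,105.60.

€5,106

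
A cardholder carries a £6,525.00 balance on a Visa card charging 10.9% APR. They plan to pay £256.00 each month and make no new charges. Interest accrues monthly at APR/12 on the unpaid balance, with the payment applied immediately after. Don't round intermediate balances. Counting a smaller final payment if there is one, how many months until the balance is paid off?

Monthly rate r = 10.9%/12 = 0.908333% = 0.00908333.
Recurrence: B ← B·(1+r) − £256.00.
Month 1: interest £59.27; balance after payment £6,328.27.
Month 2: interest £57.48; balance after payment £6,129.75.
Closed form: n = −ln(1 − rB₀/P)/ln(1+r) = −ln(0.76848)/ln(1.00908) ≈ 29.123, so the balance reaches zero during payment 30.

30 months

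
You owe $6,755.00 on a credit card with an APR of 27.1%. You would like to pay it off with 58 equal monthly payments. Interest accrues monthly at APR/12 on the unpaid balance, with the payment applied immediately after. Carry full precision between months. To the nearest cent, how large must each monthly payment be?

$210.07

Monthly rate r = 27.1%/12 = 2.25833% = 0.0225833.
Level-payment amortization: P = B₀·r / (1 − (1+r)^(−n)) = 6755.00·0.0225833 / (1 − 1.02258^(−58)).
Denominator 1 − (1+r)^(−58) = 0.726173915.
P = 152.55 / 0.726173915 ≈ 210.07.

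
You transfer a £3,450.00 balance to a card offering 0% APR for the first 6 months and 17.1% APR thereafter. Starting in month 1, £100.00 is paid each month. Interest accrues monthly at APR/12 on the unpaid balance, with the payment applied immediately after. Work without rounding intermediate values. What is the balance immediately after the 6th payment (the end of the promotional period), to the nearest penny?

Promo months 1–6 at r₀ = 0%/12 = 0; months 7+ at r₁ = 17.1%/12 = 0.01425.
After month 6 (no interest yet): B = £3,450.00 − 6·£100.00 = £2,850.00.

£2,850.00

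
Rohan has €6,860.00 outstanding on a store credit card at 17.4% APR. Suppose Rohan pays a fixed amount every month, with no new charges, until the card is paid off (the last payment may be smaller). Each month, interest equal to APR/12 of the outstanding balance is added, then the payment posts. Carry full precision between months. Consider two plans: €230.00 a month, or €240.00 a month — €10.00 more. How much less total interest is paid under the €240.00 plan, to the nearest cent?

Monthly rate r = 17.4%/12 = 1.45% = 0.0145.
At €230.00/mo: n = ⌈−ln(1 − rB₀/P)/ln(1+r)⌉ = 40 payments (last €80.85); total interest = total paid − €6,860.00 = €2,190.85.
At €240.00/mo: 38 payments (last €43.11); total interest €2,063.11.
Interest saved = €2,190.85 − €2,063.11 = €127.74.

€127.74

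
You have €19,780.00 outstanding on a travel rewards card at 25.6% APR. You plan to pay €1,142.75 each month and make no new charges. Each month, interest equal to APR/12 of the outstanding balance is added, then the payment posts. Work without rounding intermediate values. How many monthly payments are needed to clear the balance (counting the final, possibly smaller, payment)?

22 payments

Monthly rate r = 25.6%/12 = 2.13333% = 0.0213333.
Recurrence: B ← B·(1+r) − €1,142.75.
Month 1: interest €421.97; balance after payment €19,059.22.
Month 2: interest €406.60; balance after payment €18,323.07.
Closed form: n = −ln(1 − rB₀/P)/ln(1+r) = −ln(0.63074)/ln(1.02133) ≈ 21.833, so the balance reaches zero during payment 22.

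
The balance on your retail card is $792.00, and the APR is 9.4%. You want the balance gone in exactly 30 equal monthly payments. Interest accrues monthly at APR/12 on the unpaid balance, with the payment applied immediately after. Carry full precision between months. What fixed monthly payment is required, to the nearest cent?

$29.73

Monthly rate r = 9.4%/12 = 0.783333% = 0.00783333.
Level-payment amortization: P = B₀·r / (1 − (1+r)^(−n)) = 792.00·0.00783333 / (1 − 1.00783^(−30)).
Denominator 1 − (1+r)^(−30) = 0.208704942.
P = 6.204 / 0.208704942 ≈ 29.73.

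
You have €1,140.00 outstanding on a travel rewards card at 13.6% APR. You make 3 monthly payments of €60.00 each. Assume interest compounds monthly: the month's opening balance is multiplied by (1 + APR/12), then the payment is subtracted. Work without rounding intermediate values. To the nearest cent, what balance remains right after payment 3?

€997.15

Monthly rate r = 13.6%/12 = 1.13333% = 0.0113333.
Each month: B ← B·(1+r) − €60.00.
Month 1: interest €12.92; balance after payment €1,092.92.
Month 2: interest €12.39; balance after payment €1,045.31.
Month 3: interest €11.85; balance after payment €997.15.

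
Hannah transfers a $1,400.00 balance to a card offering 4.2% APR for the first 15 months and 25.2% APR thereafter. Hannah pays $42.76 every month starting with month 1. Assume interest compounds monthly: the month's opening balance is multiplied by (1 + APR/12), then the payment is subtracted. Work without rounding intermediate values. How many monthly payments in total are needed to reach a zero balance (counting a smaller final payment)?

Promo months 1–15 at r₀ = 4.2%/12 = 0.0035; months 16+ at r₁ = 25.2%/12 = 0.021.
After month 15: iterate B ← B·(1+r₀) − $42.76 for 15 months → $817.97.
Then at r₁ with $42.76/mo: n₂ = −ln(1 − r₁·B/P)/ln(1+r₁) ≈ 24.72 → 25 more payments.

40 payments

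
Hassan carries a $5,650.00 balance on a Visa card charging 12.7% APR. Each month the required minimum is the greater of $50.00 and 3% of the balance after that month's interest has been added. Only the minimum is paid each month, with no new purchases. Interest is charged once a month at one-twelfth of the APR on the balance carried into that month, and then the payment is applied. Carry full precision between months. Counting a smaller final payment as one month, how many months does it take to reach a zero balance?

103 months

Monthly rate r = 12.7%/12 = 1.05833% = 0.0105833.
While 3% of the post-interest balance exceeds $50.00, each month B ← (B·(1+r))·(1 − 0.03), i.e. B shrinks by the factor (1+r)·0.97 = 0.98027.
This holds for months 1–62. Entering month 63 the balance is $1,641.98; 3% of the post-interest balance is now below $50.00, so the flat $50.00 minimum applies from here.
From month 63 a fixed $50.00 at rate r clears $1,641.98 in 41 more payments. Total: 62 + 41 = 103 months.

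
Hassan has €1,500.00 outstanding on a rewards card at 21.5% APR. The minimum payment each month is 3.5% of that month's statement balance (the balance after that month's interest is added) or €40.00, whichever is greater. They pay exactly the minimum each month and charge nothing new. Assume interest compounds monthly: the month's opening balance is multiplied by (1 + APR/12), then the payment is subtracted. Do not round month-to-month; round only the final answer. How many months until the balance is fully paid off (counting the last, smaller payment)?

56 months

Monthly rate r = 21.5%/12 = 1.79167% = 0.0179167.
While 3.5% of the post-interest balance exceeds €40.00, each month B ← (B·(1+r))·(1 − 0.035), i.e. B shrinks by the factor (1+r)·0.965 = 0.98229.
This holds for months 1–17. Entering month 18 the balance is €1,107.04; 3.5% of the post-interest balance is now below €40.00, so the flat €40.00 minimum applies from here.
From month 18 a fixed €40.00 at rate r clears €1,107.04 in 39 more payments. Total: 17 + 39 = 56 months.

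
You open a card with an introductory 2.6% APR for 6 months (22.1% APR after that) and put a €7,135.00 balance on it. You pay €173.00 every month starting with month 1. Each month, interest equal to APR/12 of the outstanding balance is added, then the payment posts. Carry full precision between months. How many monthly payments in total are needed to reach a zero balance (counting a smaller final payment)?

Promo months 1–6 at r₀ = 2.6%/12 = 0.00216667; months 7+ at r₁ = 22.1%/12 = 0.0184167.
After month 6: iterate B ← B·(1+r₀) − €173.00 for 6 months → €6,184.62.
Then at r₁ with €173.00/mo: n₂ = −ln(1 − r₁·B/P)/ln(1+r₁) ≈ 58.86 → 59 more payments.

65 payments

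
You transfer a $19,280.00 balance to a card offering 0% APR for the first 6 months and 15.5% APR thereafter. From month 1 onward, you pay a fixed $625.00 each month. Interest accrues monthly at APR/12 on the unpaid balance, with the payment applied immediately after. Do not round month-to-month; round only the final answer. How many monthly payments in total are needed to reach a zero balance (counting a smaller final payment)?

37 payments

Promo months 1–6 at r₀ = 0%/12 = 0; months 7+ at r₁ = 15.5%/12 = 0.0129167.
After month 6 (no interest yet): B = $19,280.00 − 6·$625.00 = $15,530.00.
Then at r₁ with $625.00/mo: n₂ = −ln(1 − r₁·B/P)/ln(1+r₁) ≈ 30.16 → 31 more payments.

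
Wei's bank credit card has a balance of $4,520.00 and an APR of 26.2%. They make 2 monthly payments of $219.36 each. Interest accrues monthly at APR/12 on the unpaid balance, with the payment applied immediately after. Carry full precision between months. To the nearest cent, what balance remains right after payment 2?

Monthly rate r = 26.2%/12 = 2.18333% = 0.0218333.
Each month: B ← B·(1+r) − $219.36.
Month 1: interest $98.69; balance after payment $4,399.33.
Month 2: interest $96.05; balance after payment $4,276.02.

$4,276.02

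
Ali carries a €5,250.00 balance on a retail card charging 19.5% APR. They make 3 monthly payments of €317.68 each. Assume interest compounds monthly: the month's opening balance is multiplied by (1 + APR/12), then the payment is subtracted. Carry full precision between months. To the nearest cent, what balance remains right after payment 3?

€4,541.51

Monthly rate r = 19.5%/12 = 1.625% = 0.01625.
Each month: B ← B·(1+r) − €317.68.
Month 1: interest €85.31; balance after payment €5,017.63.
Month 2: interest €81.54; balance after payment €4,781.49.
Month 3: interest €77.70; balance after payment €4,541.51.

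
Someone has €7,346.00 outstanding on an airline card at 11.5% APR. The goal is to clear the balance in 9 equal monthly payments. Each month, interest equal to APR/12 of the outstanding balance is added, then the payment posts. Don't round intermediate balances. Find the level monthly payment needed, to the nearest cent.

€855.83

Monthly rate r = 11.5%/12 = 0.958333% = 0.00958333.
Level-payment amortization: P = B₀·r / (1 − (1+r)^(−n)) = 7346.00·0.00958333 / (1 − 1.00958^(−9)).
Denominator 1 − (1+r)^(−9) = 0.0822583365.
P = 70.3992 / 0.0822583365 ≈ 855.83.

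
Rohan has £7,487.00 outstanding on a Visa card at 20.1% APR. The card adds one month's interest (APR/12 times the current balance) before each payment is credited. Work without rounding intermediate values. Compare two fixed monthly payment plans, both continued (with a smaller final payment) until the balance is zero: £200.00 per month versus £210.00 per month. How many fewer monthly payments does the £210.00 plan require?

5 fewer payments

Monthly rate r = 20.1%/12 = 1.675% = 0.01675.
At £200.00/mo: n = ⌈−ln(1 − rB₀/P)/ln(1+r)⌉ = 60 payments (last £75.15); total interest = total paid − £7,487.00 = £4,388.15.
At £210.00/mo: 55 payments (last £155.21); total interest £4,008.21.
Payments saved = 60 − 55 = 5.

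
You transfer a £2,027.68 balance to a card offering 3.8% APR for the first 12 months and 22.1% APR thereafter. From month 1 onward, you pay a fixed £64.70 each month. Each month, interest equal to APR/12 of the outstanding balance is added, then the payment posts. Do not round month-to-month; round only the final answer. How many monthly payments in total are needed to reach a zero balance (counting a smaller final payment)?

38 payments

Promo months 1–12 at r₀ = 3.8%/12 = 0.00316667; months 13+ at r₁ = 22.1%/12 = 0.0184167.
After month 12: iterate B ← B·(1+r₀) − £64.70 for 12 months → £1,316.02.
Then at r₁ with £64.70/mo: n₂ = −ln(1 − r₁·B/P)/ln(1+r₁) ≈ 25.72 → 26 more payments.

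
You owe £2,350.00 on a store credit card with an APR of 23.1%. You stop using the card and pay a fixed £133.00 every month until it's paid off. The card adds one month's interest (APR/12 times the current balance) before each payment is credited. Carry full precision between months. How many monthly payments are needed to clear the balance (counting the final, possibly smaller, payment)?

22 months

Monthly rate r = 23.1%/12 = 1.925% = 0.01925.
Recurrence: B ← B·(1+r) − £133.00.
Month 1: interest £45.24; balance after payment £2,262.24.
Month 2: interest £43.55; balance after payment £2,172.79.
Closed form: n = −ln(1 − rB₀/P)/ln(1+r) = −ln(0.65987)/ln(1.01925) ≈ 21.803, so the balance reaches zero during payment 22.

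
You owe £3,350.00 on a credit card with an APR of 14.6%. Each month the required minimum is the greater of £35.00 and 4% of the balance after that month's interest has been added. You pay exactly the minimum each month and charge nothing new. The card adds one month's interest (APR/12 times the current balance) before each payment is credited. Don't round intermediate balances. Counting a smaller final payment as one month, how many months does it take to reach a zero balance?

Monthly rate r = 14.6%/12 = 1.21667% = 0.0121667.
While 4% of the post-interest balance exceeds £35.00, each month B ← (B·(1+r))·(1 − 0.04), i.e. B shrinks by the factor (1+r)·0.96 = 0.97168.
This holds for months 1–48. Entering month 49 the balance is £843.65; 4% of the post-interest balance is now below £35.00, so the flat £35.00 minimum applies from here.
From month 49 a fixed £35.00 at rate r clears £843.65 in 29 more payments. Total: 48 + 29 = 77 months.

77 months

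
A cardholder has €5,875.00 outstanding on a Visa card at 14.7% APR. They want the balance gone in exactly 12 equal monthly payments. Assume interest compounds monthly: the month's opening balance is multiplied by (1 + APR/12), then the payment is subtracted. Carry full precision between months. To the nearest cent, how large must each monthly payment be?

Monthly rate r = 14.7%/12 = 1.225% = 0.01225.
Level-payment amortization: P = B₀·r / (1 − (1+r)^(−n)) = 5875.00·0.01225 / (1 − 1.01225^(−12)).
Denominator 1 − (1+r)^(−12) = 0.13593468.
P = 71.9687 / 0.13593468 ≈ 529.44.

€529.44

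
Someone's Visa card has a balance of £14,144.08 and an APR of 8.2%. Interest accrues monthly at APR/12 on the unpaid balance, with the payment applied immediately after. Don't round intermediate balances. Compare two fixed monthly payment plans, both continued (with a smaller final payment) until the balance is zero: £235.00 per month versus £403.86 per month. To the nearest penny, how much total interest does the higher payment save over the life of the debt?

Monthly rate r = 8.2%/12 = 0.683333% = 0.00683333.
At £235.00/mo: n = ⌈−ln(1 − rB₀/P)/ln(1+r)⌉ = 78 payments (last £187.52); total interest = total paid − £14,144.08 = £4,138.44.
At £403.86/mo: 41 payments (last £67.62); total interest £2,077.94.
Interest saved = £4,138.44 − £2,077.94 = £2,060.50.

£2,060.50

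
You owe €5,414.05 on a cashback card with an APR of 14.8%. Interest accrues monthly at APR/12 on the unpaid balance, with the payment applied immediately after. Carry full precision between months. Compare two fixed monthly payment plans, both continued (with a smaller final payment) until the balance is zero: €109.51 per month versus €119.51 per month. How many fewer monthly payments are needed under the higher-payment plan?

Monthly rate r = 14.8%/12 = 1.23333% = 0.0123333.
At €109.51/mo: n = ⌈−ln(1 − rB₀/P)/ln(1+r)⌉ = 77 payments (last €83.72); total interest = total paid − €5,414.05 = €2,992.43.
At €119.51/mo: 67 payments (last €88.54); total interest €2,562.15.
Payments saved = 77 − 67 = 10.

10 fewer payments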